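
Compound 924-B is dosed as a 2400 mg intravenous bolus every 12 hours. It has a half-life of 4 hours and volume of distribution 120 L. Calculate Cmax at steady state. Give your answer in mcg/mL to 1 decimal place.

22.9 mcg/mL

τ = 12 h = 3 half-lives, so f = (1/2)^3 = 0.125.
At steady state, R = 1/(1 − 0.125) = 8/7.
Single-dose peak C₀ = D/Vd = 2400/120 = 20 mcg/mL.
Steady-state peak Cmax,ss = C₀·R = 20 × 8/7 ≈ 22.857 mcg/mL.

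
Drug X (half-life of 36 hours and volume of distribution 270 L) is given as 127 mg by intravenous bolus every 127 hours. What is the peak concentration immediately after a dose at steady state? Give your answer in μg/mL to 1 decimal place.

k = ln2/t½ = ln2/36 ≈ 0.019254 h⁻¹; fraction remaining f = e^(−kτ) = e^(−0.019254×127) ≈ 0.0867.
At steady state, accumulation factor R = 1/(1 − e^(−kτ)) ≈ 1.0949.
Each bolus raises the concentration by D/Vd = 127/270 ≈ 0.470 μg/mL.
Cmax,ss = C₀/(1 − f) ≈ 0.470/0.9133 ≈ 0.515 μg/mL.

0.5 μg/mL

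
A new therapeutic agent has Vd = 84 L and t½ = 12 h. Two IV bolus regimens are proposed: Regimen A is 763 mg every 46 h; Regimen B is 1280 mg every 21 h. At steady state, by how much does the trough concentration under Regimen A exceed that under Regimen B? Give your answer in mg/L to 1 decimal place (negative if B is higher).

-5.8 mg/L

Regimen A: f = (1/2)^(46/12) ≈ 0.0702; Cmin,ss = (763/84)·f/(1−f) ≈ 0.686 mg/L.
Regimen B: f = (1/2)^(21/12) ≈ 0.2973; Cmin,ss = (1280/84)·f/(1−f) ≈ 6.447 mg/L.
Difference ≈ 0.686 − 6.447 ≈ -5.761 mg/L.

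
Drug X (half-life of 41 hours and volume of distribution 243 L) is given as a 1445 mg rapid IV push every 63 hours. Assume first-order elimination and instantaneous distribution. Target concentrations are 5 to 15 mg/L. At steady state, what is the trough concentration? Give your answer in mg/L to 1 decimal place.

3.1 mg/L

τ/t½ = 63/41 ≈ 1.5366, so fraction remaining f = (1/2)^(63/41) ≈ 0.3447.
At steady state, accumulation factor R = 1/(1 − e^(−kτ)) ≈ 1.5260.
Single-dose peak C₀ = D/Vd = 1445/243 ≈ 5.947 mg/L.
Cmax,ss = C₀/(1 − f) ≈ 5.947/0.6553 ≈ 9.075 mg/L.
One interval later, Cmin,ss = Cmax,ss·e^(−kτ) ≈ 9.075 × 0.3447 ≈ 3.128 mg/L.
Trough 3.1 mg/L vs MEC 5 mg/L: subtherapeutic.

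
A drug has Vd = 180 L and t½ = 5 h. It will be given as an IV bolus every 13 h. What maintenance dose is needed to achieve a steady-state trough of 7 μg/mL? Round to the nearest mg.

τ/t½ = 13/5 ≈ 2.6, so f = (1/2)^(13/5) ≈ 0.164938.
Cmin,ss = (D/Vd)·f/(1−f), so D = Cmin,ss·Vd·(1−f)/f.
D = 7 × 180 × (1−f)/f ≈ 7 × 180 × 5.06288 ≈ 6379.23 mg.

6379 mg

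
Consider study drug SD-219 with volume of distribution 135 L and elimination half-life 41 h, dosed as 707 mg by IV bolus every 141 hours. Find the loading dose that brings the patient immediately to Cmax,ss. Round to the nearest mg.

f = (1/2)^(141/41) ≈ 0.092204; accumulation ratio R = 1/(1−f) ≈ 1.10157.
Loading dose to hit Cmax,ss on first dose: D_load = D_maint·R ≈ 707 × 1.10157 ≈ 778.81 mg.

779 mg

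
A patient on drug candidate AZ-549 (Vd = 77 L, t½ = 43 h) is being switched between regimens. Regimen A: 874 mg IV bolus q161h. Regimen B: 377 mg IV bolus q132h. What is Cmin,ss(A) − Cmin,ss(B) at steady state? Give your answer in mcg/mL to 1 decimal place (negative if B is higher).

0.3 mcg/mL

Regimen A: f = (1/2)^(161/43) ≈ 0.0746; Cmin,ss = (874/77)·f/(1−f) ≈ 0.915 mcg/mL.
Regimen B: f = (1/2)^(132/43) ≈ 0.1191; Cmin,ss = (377/77)·f/(1−f) ≈ 0.662 mcg/mL.
Difference ≈ 0.915 − 0.662 ≈ 0.253 mcg/mL.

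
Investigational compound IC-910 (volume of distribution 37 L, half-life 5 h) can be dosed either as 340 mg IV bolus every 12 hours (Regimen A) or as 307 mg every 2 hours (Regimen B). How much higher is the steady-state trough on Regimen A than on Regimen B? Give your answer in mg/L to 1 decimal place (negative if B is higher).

-23.8 mg/L

Regimen A: f = (1/2)^(12/5) ≈ 0.1895; Cmin,ss = (340/37)·f/(1−f) ≈ 2.148 mg/L.
Regimen B: f = (1/2)^(2/5) ≈ 0.7579; Cmin,ss = (307/37)·f/(1−f) ≈ 25.975 mg/L.
Difference ≈ 2.148 − 25.975 ≈ -23.827 mg/L.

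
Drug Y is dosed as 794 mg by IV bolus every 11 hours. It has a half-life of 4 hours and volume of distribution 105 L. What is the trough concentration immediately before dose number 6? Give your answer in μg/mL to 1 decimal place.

f = (1/2)^(τ/t½) = (1/2)^(11/4) ≈ 0.1487.
C₀ = D/Vd = 794/105 ≈ 7.562 μg/mL.
Before the 6th dose, 5 doses have been given. Superposition: Cmin = C₀·(f + f² + … + f^5).
≈ 7.562 × (0.1487 + 0.0221 + 0.0033 + 0.0005 + 0.0001) ≈ 7.562 × 0.1747 ≈ 1.321 μg/mL.

1.3 μg/mL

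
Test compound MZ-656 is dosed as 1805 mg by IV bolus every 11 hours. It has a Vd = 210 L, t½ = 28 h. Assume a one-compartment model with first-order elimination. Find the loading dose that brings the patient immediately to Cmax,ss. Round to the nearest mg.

7572 mg

f = (1/2)^(11/28) ≈ 0.761620; accumulation ratio R = 1/(1−f) ≈ 4.19498.
Loading dose to hit Cmax,ss on first dose: D_load = D_maint·R ≈ 1805 × 4.19498 ≈ 7571.94 mg.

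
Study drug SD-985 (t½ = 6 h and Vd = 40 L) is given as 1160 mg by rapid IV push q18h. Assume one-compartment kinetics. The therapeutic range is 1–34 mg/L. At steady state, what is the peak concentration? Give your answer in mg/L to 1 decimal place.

τ = 18 h = 3 half-lives, so f = (1/2)^3 = 0.125.
At steady state, R = 1/(1 − 0.125) = 8/7.
Single-dose peak C₀ = D/Vd = 1160/40 = 29 mg/L.
Steady-state peak Cmax,ss = C₀·R = 29 × 8/7 ≈ 33.143 mg/L.
Peak 33.1 mg/L vs MTC 34 mg/L: below toxic threshold.

33.1 mg/L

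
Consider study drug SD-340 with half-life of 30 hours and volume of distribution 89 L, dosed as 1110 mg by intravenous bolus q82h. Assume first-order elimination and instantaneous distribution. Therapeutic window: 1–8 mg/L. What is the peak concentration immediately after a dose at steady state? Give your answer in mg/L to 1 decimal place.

14.7 mg/L

τ/t½ = 82/30 ≈ 2.7333, so fraction remaining f = (1/2)^(82/30) ≈ 0.1504.
At steady state, accumulation factor R = 1/(1 − e^(−kτ)) ≈ 1.1770.
Each bolus raises the concentration by D/Vd = 1110/89 ≈ 12.472 mg/L.
Steady-state peak Cmax,ss = C₀·R ≈ 12.472 × 1.1770 ≈ 14.680 mg/L.
Peak 14.7 mg/L vs MTC 8 mg/L: exceeds toxic threshold.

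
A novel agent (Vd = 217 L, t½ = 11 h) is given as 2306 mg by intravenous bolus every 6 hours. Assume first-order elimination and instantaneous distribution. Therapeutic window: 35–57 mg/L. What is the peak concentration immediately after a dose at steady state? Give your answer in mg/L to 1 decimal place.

33.8 mg/L

k = ln2/t½ = ln2/11 ≈ 0.063013 h⁻¹; fraction remaining f = e^(−kτ) = e^(−0.063013×6) ≈ 0.6852.
At steady state, accumulation factor R = 1/(1 − e^(−kτ)) ≈ 3.1766.
Each bolus raises the concentration by D/Vd = 2306/217 ≈ 10.627 mg/L.
Steady-state peak Cmax,ss = C₀·R ≈ 10.627 × 3.1766 ≈ 33.758 mg/L.
Peak 33.8 mg/L vs MTC 57 mg/L: below toxic threshold.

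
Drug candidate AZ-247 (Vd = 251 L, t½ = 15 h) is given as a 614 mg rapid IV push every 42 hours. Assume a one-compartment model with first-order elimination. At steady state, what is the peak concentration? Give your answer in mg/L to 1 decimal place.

Over one 42-h interval, 42/15 ≈ 2.8 half-lives elapse, leaving f ≈ 0.1436 of each dose.
Accumulation ratio R = 1/(1 − f) ≈ 1/0.8564 ≈ 1.1677.
Single-dose peak C₀ = D/Vd = 614/251 ≈ 2.446 mg/L.
Steady-state peak Cmax,ss = C₀·R ≈ 2.446 × 1.1677 ≈ 2.856 mg/L.

2.9 mg/L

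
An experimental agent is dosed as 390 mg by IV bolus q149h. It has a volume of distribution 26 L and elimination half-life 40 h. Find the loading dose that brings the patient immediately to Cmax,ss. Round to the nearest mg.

422 mg

f = (1/2)^(149/40) ≈ 0.075625; accumulation ratio R = 1/(1−f) ≈ 1.08181.
Loading dose to hit Cmax,ss on first dose: D_load = D_maint·R ≈ 390 × 1.08181 ≈ 421.91 mg.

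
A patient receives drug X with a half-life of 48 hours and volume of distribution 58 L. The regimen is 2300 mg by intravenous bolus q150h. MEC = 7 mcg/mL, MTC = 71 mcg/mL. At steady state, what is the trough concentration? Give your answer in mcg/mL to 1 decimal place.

k = ln2/t½ = ln2/48 ≈ 0.014441 h⁻¹; fraction remaining f = e^(−kτ) = e^(−0.014441×150) ≈ 0.1146.
At steady state, accumulation factor R = 1/(1 − e^(−kτ)) ≈ 1.1294.
Each bolus raises the concentration by D/Vd = 2300/58 ≈ 39.655 mcg/mL.
Steady-state peak Cmax,ss = C₀·R ≈ 39.655 × 1.1294 ≈ 44.786 mcg/mL.
One interval later, Cmin,ss = Cmax,ss·e^(−kτ) ≈ 44.786 × 0.1146 ≈ 5.132 mcg/mL.
Trough 5.1 mcg/mL vs MEC 7 mcg/mL: subtherapeutic.

5.1 mcg/mL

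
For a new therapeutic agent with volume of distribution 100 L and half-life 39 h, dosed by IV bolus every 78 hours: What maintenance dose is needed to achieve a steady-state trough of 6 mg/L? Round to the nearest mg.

1800 mg

τ/t½ = 78/39 ≈ 2, so f = (1/2)^(78/39) ≈ 0.250000.
Cmin,ss = (D/Vd)·f/(1−f), so D = Cmin,ss·Vd·(1−f)/f.
D = 6 × 100 × (1−f)/f ≈ 6 × 100 × 3.00000 ≈ 1800.00 mg.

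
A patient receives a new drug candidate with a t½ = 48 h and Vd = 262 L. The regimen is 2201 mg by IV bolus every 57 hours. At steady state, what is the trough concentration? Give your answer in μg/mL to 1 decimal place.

6.6 μg/mL

τ/t½ = 57/48 ≈ 1.1875, so fraction remaining f = (1/2)^(57/48) ≈ 0.4391.
At steady state, accumulation factor R = 1/(1 − e^(−kτ)) ≈ 1.7828.
Single-dose peak C₀ = D/Vd = 2201/262 ≈ 8.401 μg/mL.
Steady-state peak Cmax,ss = C₀·R ≈ 8.401 × 1.7828 ≈ 14.977 μg/mL.
Steady-state trough Cmin,ss = Cmax,ss·f ≈ 14.977 × 0.4391 ≈ 6.576 μg/mL.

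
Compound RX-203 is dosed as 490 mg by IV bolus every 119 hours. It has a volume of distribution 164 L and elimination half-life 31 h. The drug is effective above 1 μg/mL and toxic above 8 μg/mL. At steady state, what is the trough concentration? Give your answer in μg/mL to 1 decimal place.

Over one 119-h interval, 119/31 ≈ 3.8387 half-lives elapse, leaving f ≈ 0.0699 of each dose.
Accumulation ratio R = 1/(1 − f) ≈ 1/0.9301 ≈ 1.0752.
Each bolus raises the concentration by D/Vd = 490/164 ≈ 2.988 μg/mL.
Cmax,ss = C₀/(1 − f) ≈ 2.988/0.9301 ≈ 3.213 μg/mL.
Steady-state trough Cmin,ss = Cmax,ss·f ≈ 3.213 × 0.0699 ≈ 0.225 μg/mL.
Trough 0.2 μg/mL vs MEC 1 μg/mL: subtherapeutic.

0.2 μg/mL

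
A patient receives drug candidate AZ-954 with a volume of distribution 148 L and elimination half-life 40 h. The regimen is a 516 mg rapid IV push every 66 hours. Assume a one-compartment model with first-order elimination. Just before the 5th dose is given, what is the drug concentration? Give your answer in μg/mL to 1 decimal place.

1.6 μg/mL

f = (1/2)^(τ/t½) = (1/2)^(66/40) ≈ 0.3186.
C₀ = D/Vd = 516/148 ≈ 3.486 μg/mL.
Before the 5th dose, 4 doses have been given. Superposition: Cmin = C₀·(f + f² + … + f^4).
≈ 3.486 × (0.3186 + 0.1015 + 0.0323 + 0.0103) ≈ 3.486 × 0.4627 ≈ 1.613 μg/mL.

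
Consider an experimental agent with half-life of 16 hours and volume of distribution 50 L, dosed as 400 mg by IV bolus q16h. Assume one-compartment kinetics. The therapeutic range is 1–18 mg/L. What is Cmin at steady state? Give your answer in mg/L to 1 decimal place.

τ = 16 h = 1 half-life, so f = (1/2)^1 = 0.5.
Accumulation ratio R = 1/(1 − f) = 1/0.5 = 2/1.
Single-dose peak C₀ = D/Vd = 400/50 = 8 mg/L.
Steady-state peak Cmax,ss = C₀·R = 8 × 2/1 ≈ 16.000 mg/L.
Steady-state trough Cmin,ss = Cmax,ss·f ≈ 16.000 × 0.5 ≈ 8.000 mg/L.
Trough 8.0 mg/L vs MEC 1 mg/L: adequate.

8.0 mg/L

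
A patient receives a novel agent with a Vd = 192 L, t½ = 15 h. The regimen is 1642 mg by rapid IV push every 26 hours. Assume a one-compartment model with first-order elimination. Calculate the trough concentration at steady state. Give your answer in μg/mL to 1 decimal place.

τ/t½ = 26/15 ≈ 1.7333, so fraction remaining f = (1/2)^(26/15) ≈ 0.3008.
Accumulation ratio R = 1/(1 − f) ≈ 1/0.6992 ≈ 1.4302.
Single-dose peak C₀ = D/Vd = 1642/192 ≈ 8.552 μg/mL.
Cmax,ss = C₀/(1 − f) ≈ 8.552/0.6992 ≈ 12.231 μg/mL.
One interval later, Cmin,ss = Cmax,ss·e^(−kτ) ≈ 12.231 × 0.3008 ≈ 3.679 μg/mL.

3.7 μg/mL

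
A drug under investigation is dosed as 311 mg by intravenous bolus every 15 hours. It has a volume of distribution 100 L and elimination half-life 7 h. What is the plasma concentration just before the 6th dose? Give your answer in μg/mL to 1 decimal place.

f = (1/2)^(τ/t½) = (1/2)^(15/7) ≈ 0.2264.
C₀ = D/Vd = 311/100 ≈ 3.110 μg/mL.
Before the 6th dose, 5 doses have been given. Superposition: Cmin = C₀·(f + f² + … + f^5).
≈ 3.110 × (0.2264 + 0.0513 + 0.0116 + 0.0026 + 0.0006) ≈ 3.110 × 0.2925 ≈ 0.910 μg/mL.

0.9 μg/mL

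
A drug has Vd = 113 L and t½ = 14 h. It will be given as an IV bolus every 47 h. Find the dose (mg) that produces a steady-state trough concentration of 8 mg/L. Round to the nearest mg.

8359 mg

τ/t½ = 47/14 ≈ 3.3571, so f = (1/2)^(47/14) ≈ 0.097589.
Cmin,ss = (D/Vd)·f/(1−f), so D = Cmin,ss·Vd·(1−f)/f.
D = 8 × 113 × (1−f)/f ≈ 8 × 113 × 9.24706 ≈ 8359.34 mg.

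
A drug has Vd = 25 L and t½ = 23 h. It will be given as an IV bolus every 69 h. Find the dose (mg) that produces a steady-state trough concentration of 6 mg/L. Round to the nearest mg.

1050 mg

τ/t½ = 69/23 ≈ 3, so f = (1/2)^(69/23) ≈ 0.125000.
Cmin,ss = (D/Vd)·f/(1−f), so D = Cmin,ss·Vd·(1−f)/f.
D = 6 × 25 × (1−f)/f ≈ 6 × 25 × 7.00000 ≈ 1050.00 mg.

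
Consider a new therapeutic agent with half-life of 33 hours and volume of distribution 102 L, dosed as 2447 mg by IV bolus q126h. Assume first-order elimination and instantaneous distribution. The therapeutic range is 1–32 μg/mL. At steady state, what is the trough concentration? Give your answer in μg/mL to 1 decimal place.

1.8 μg/mL

k = ln2/t½ = ln2/33 ≈ 0.021004 h⁻¹; fraction remaining f = e^(−kτ) = e^(−0.021004×126) ≈ 0.0709.
Accumulation ratio R = 1/(1 − f) ≈ 1/0.9291 ≈ 1.0763.
Each bolus raises the concentration by D/Vd = 2447/102 ≈ 23.990 μg/mL.
Steady-state peak Cmax,ss = C₀·R ≈ 23.990 × 1.0763 ≈ 25.820 μg/mL.
Steady-state trough Cmin,ss = Cmax,ss·f ≈ 25.820 × 0.0709 ≈ 1.831 μg/mL.
Trough 1.8 μg/mL vs MEC 1 μg/mL: adequate.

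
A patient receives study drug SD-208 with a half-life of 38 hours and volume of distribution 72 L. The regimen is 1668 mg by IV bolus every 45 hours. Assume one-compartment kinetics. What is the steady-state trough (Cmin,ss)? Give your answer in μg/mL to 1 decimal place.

18.2 μg/mL

k = ln2/t½ = ln2/38 ≈ 0.018241 h⁻¹; fraction remaining f = e^(−kτ) = e^(−0.018241×45) ≈ 0.4401.
Each bolus raises the concentration by D/Vd = 1668/72 ≈ 23.167 μg/mL.
Steady-state trough Cmin,ss = C₀·f/(1−f) ≈ 23.167 × 0.4401/0.5599 ≈ 18.210 μg/mL.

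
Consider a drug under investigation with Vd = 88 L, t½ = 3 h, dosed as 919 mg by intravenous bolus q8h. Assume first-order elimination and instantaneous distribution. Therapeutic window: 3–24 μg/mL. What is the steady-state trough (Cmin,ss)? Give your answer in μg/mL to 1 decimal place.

2.0 μg/mL

Over one 8-h interval, 8/3 ≈ 2.6667 half-lives elapse, leaving f ≈ 0.1575 of each dose.
Each bolus raises the concentration by D/Vd = 919/88 ≈ 10.443 μg/mL.
Steady-state trough Cmin,ss = C₀·f/(1−f) ≈ 10.443 × 0.1575/0.8425 ≈ 1.952 μg/mL.
Trough 2.0 μg/mL vs MEC 3 μg/mL: subtherapeutic.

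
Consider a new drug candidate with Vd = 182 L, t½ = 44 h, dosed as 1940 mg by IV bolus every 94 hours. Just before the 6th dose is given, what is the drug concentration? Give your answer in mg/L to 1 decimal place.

3.1 mg/L

f = (1/2)^(τ/t½) = (1/2)^(94/44) ≈ 0.2275.
C₀ = D/Vd = 1940/182 ≈ 10.659 mg/L.
Before the 6th dose, 5 doses have been given. Superposition: Cmin = C₀·(f + f² + … + f^5).
≈ 10.659 × (0.2275 + 0.0518 + 0.0118 + 0.0027 + 0.0006) ≈ 10.659 × 0.2944 ≈ 3.138 mg/L.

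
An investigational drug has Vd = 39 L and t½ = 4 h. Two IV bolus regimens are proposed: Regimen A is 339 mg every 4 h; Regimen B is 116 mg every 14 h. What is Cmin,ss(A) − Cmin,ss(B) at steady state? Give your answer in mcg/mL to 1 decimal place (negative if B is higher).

Regimen A: f = (1/2)^(4/4) ≈ 0.5000; Cmin,ss = (339/39)·f/(1−f) ≈ 8.692 mcg/mL.
Regimen B: f = (1/2)^(14/4) ≈ 0.0884; Cmin,ss = (116/39)·f/(1−f) ≈ 0.288 mcg/mL.
Difference ≈ 8.692 − 0.288 ≈ 8.404 mcg/mL.

8.4 mcg/mL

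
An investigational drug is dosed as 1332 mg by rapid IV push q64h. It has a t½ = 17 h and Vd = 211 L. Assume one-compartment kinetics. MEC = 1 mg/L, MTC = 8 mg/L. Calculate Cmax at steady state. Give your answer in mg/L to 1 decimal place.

6.8 mg/L

k = ln2/t½ = ln2/17 ≈ 0.040773 h⁻¹; fraction remaining f = e^(−kτ) = e^(−0.040773×64) ≈ 0.0736.
At steady state, accumulation factor R = 1/(1 − e^(−kτ)) ≈ 1.0794.
Single-dose peak C₀ = D/Vd = 1332/211 ≈ 6.313 mg/L.
Steady-state peak Cmax,ss = C₀·R ≈ 6.313 × 1.0794 ≈ 6.814 mg/L.
Peak 6.8 mg/L vs MTC 8 mg/L: below toxic threshold.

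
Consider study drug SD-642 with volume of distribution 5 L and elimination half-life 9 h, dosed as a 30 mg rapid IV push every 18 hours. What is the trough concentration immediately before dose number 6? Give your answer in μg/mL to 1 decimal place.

2.0 μg/mL

f = (1/2)^(τ/t½) = (1/2)^(18/9) ≈ 0.2500.
C₀ = D/Vd = 30/5 ≈ 6.000 μg/mL.
Before the 6th dose, 5 doses have been given. Superposition: Cmin = C₀·(f + f² + … + f^5).
≈ 6.000 × (0.2500 + 0.0625 + 0.0156 + 0.0039 + 0.0010) ≈ 6.000 × 0.3330 ≈ 1.998 μg/mL.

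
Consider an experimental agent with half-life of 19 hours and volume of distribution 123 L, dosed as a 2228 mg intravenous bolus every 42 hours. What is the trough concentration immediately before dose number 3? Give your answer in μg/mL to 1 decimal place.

4.8 μg/mL

f = (1/2)^(τ/t½) = (1/2)^(42/19) ≈ 0.2161.
C₀ = D/Vd = 2228/123 ≈ 18.114 μg/mL.
Before the 3rd dose, 2 doses have been given. Superposition: Cmin = C₀·(f + f²).
≈ 18.114 × (0.2161 + 0.0467) ≈ 18.114 × 0.2628 ≈ 4.760 μg/mL.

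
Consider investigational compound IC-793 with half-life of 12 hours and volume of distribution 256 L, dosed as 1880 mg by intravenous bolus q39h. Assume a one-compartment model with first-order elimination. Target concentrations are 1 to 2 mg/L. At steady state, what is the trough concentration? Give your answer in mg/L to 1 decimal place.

τ/t½ = 39/12 ≈ 3.25, so fraction remaining f = (1/2)^(39/12) ≈ 0.1051.
At steady state, accumulation factor R = 1/(1 − e^(−kτ)) ≈ 1.1174.
Each bolus raises the concentration by D/Vd = 1880/256 ≈ 7.344 mg/L.
Steady-state peak Cmax,ss = C₀·R ≈ 7.344 × 1.1174 ≈ 8.206 mg/L.
One interval later, Cmin,ss = Cmax,ss·e^(−kτ) ≈ 8.206 × 0.1051 ≈ 0.862 mg/L.
Trough 0.9 mg/L vs MEC 1 mg/L: subtherapeutic.

0.9 mg/L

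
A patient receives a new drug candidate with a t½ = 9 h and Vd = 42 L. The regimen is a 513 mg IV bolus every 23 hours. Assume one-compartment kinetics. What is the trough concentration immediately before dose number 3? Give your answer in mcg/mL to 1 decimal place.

2.4 mcg/mL

f = (1/2)^(τ/t½) = (1/2)^(23/9) ≈ 0.1701.
C₀ = D/Vd = 513/42 ≈ 12.214 mcg/mL.
Before the 3rd dose, 2 doses have been given. Superposition: Cmin = C₀·(f + f²).
≈ 12.214 × (0.1701 + 0.0289) ≈ 12.214 × 0.1990 ≈ 2.431 mcg/mL.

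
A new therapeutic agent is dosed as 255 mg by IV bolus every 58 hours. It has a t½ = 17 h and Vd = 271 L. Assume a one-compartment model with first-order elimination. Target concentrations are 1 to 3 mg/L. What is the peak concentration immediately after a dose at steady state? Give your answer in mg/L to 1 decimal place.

1.0 mg/L

τ/t½ = 58/17 ≈ 3.4118, so fraction remaining f = (1/2)^(58/17) ≈ 0.0940.
At steady state, accumulation factor R = 1/(1 − e^(−kτ)) ≈ 1.1038.
Each bolus raises the concentration by D/Vd = 255/271 ≈ 0.941 mg/L.
Steady-state peak Cmax,ss = C₀·R ≈ 0.941 × 1.1038 ≈ 1.039 mg/L.
Peak 1.0 mg/L vs MTC 3 mg/L: below toxic threshold.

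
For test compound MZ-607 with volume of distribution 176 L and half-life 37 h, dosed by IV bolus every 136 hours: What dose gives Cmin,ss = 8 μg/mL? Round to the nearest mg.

τ/t½ = 136/37 ≈ 3.6757, so f = (1/2)^(136/37) ≈ 0.078255.
Cmin,ss = (D/Vd)·f/(1−f), so D = Cmin,ss·Vd·(1−f)/f.
D = 8 × 176 × (1−f)/f ≈ 8 × 176 × 11.77874 ≈ 16584.47 mg.

16584 mg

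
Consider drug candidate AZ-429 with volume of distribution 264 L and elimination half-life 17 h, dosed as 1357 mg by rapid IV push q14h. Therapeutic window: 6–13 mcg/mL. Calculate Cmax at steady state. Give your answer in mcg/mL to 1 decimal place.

τ/t½ = 14/17 ≈ 0.82353, so fraction remaining f = (1/2)^(14/17) ≈ 0.5651.
Accumulation ratio R = 1/(1 − f) ≈ 1/0.4349 ≈ 2.2994.
Each bolus raises the concentration by D/Vd = 1357/264 ≈ 5.140 mcg/mL.
Steady-state peak Cmax,ss = C₀·R ≈ 5.140 × 2.2994 ≈ 11.819 mcg/mL.
Peak 11.8 mcg/mL vs MTC 13 mcg/mL: below toxic threshold.

11.8 mcg/mL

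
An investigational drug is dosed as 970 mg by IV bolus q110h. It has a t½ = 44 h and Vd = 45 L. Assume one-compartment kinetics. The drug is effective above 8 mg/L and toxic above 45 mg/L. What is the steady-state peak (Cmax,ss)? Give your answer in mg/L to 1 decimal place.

k = ln2/t½ = ln2/44 ≈ 0.015753 h⁻¹; fraction remaining f = e^(−kτ) = e^(−0.015753×110) ≈ 0.1768.
At steady state, accumulation factor R = 1/(1 − e^(−kτ)) ≈ 1.2148.
Each bolus raises the concentration by D/Vd = 970/45 ≈ 21.556 mg/L.
Steady-state peak Cmax,ss = C₀·R ≈ 21.556 × 1.2148 ≈ 26.186 mg/L.
Peak 26.2 mg/L vs MTC 45 mg/L: below toxic threshold.

26.2 mg/L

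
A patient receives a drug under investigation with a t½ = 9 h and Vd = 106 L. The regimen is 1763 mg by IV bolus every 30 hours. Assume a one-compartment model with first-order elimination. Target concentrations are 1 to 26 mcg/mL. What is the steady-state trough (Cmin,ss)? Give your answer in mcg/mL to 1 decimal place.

τ/t½ = 30/9 ≈ 3.3333, so fraction remaining f = (1/2)^(30/9) ≈ 0.0992.
At steady state, accumulation factor R = 1/(1 − e^(−kτ)) ≈ 1.1101.
Single-dose peak C₀ = D/Vd = 1763/106 ≈ 16.632 mcg/mL.
Steady-state peak Cmax,ss = C₀·R ≈ 16.632 × 1.1101 ≈ 18.463 mcg/mL.
One interval later, Cmin,ss = Cmax,ss·e^(−kτ) ≈ 18.463 × 0.0992 ≈ 1.832 mcg/mL.
Trough 1.8 mcg/mL vs MEC 1 mcg/mL: adequate.

1.8 mcg/mL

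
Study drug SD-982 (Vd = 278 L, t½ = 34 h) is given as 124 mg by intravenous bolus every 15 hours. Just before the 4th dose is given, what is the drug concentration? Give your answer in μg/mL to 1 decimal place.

0.7 μg/mL

f = (1/2)^(τ/t½) = (1/2)^(15/34) ≈ 0.7365.
C₀ = D/Vd = 124/278 ≈ 0.446 μg/mL.
Before the 4th dose, 3 doses have been given. Superposition: Cmin = C₀·(f + f² + … + f^3).
≈ 0.446 × (0.7365 + 0.5424 + 0.3995) ≈ 0.446 × 1.6784 ≈ 0.749 μg/mL.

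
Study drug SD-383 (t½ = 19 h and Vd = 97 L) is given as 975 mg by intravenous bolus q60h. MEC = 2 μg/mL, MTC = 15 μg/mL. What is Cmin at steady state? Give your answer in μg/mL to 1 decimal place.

Over one 60-h interval, 60/19 ≈ 3.1579 half-lives elapse, leaving f ≈ 0.1120 of each dose.
Accumulation ratio R = 1/(1 − f) ≈ 1/0.8880 ≈ 1.1261.
Each bolus raises the concentration by D/Vd = 975/97 ≈ 10.052 μg/mL.
Steady-state peak Cmax,ss = C₀·R ≈ 10.052 × 1.1261 ≈ 11.320 μg/mL.
Steady-state trough Cmin,ss = Cmax,ss·f ≈ 11.320 × 0.1120 ≈ 1.268 μg/mL.
Trough 1.3 μg/mL vs MEC 2 μg/mL: subtherapeutic.

1.3 μg/mL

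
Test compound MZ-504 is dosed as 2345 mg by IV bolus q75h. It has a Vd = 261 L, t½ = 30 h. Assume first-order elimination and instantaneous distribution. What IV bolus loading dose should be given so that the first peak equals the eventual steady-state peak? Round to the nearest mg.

f = (1/2)^(75/30) ≈ 0.176777; accumulation ratio R = 1/(1−f) ≈ 1.21474.
Loading dose to hit Cmax,ss on first dose: D_load = D_maint·R ≈ 2345 × 1.21474 ≈ 2848.57 mg.

2849 mg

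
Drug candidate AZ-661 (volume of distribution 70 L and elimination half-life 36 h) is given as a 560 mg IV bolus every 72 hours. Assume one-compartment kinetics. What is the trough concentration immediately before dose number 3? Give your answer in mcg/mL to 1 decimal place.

f = (1/2)^(τ/t½) = (1/2)^(72/36) ≈ 0.2500.
C₀ = D/Vd = 560/70 ≈ 8.000 mcg/mL.
Before the 3rd dose, 2 doses have been given. Superposition: Cmin = C₀·(f + f²).
≈ 8.000 × (0.2500 + 0.0625) ≈ 8.000 × 0.3125 ≈ 2.500 mcg/mL.

2.5 mcg/mL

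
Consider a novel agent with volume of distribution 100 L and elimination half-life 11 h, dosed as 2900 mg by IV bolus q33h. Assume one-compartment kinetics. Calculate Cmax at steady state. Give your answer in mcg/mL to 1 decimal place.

The dosing interval is 3 half-lives, so f = 2^(−3) = 0.125.
At steady state, R = 1/(1 − 0.125) = 8/7.
Single-dose peak C₀ = D/Vd = 2900/100 = 29 mcg/mL.
Steady-state peak Cmax,ss = C₀·R = 29 × 8/7 ≈ 33.143 mcg/mL.

33.1 mcg/mL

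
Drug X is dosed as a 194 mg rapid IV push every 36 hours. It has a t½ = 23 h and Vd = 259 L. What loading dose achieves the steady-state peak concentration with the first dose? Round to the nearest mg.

f = (1/2)^(36/23) ≈ 0.337927; accumulation ratio R = 1/(1−f) ≈ 1.51041.
Loading dose to hit Cmax,ss on first dose: D_load = D_maint·R ≈ 194 × 1.51041 ≈ 293.02 mg.

293 mg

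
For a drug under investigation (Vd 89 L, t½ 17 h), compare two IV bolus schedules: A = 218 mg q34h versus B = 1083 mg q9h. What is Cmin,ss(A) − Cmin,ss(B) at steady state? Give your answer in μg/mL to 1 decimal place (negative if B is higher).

-26.6 μg/mL

Regimen A: f = (1/2)^(34/17) ≈ 0.2500; Cmin,ss = (218/89)·f/(1−f) ≈ 0.816 μg/mL.
Regimen B: f = (1/2)^(9/17) ≈ 0.6928; Cmin,ss = (1083/89)·f/(1−f) ≈ 27.443 μg/mL.
Difference ≈ 0.816 − 27.443 ≈ -26.627 μg/mL.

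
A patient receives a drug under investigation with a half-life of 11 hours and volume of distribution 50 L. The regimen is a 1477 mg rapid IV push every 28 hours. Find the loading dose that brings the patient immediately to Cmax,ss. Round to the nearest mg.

1782 mg

f = (1/2)^(28/11) ≈ 0.171294; accumulation ratio R = 1/(1−f) ≈ 1.20670.
Loading dose to hit Cmax,ss on first dose: D_load = D_maint·R ≈ 1477 × 1.20670 ≈ 1782.30 mg.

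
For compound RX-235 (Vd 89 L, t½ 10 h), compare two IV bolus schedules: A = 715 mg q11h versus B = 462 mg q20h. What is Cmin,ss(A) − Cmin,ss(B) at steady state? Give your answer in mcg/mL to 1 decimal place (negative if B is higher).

5.3 mcg/mL

Regimen A: f = (1/2)^(11/10) ≈ 0.4665; Cmin,ss = (715/89)·f/(1−f) ≈ 7.025 mcg/mL.
Regimen B: f = (1/2)^(20/10) ≈ 0.2500; Cmin,ss = (462/89)·f/(1−f) ≈ 1.730 mcg/mL.
Difference ≈ 7.025 − 1.730 ≈ 5.295 mcg/mL.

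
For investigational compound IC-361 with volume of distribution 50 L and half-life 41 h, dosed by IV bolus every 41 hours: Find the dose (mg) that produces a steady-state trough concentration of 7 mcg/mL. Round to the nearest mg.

τ/t½ = 41/41 ≈ 1, so f = (1/2)^(41/41) ≈ 0.500000.
Cmin,ss = (D/Vd)·f/(1−f), so D = Cmin,ss·Vd·(1−f)/f.
D = 7 × 50 × (1−f)/f ≈ 7 × 50 × 1.00000 ≈ 350.00 mg.

350 mg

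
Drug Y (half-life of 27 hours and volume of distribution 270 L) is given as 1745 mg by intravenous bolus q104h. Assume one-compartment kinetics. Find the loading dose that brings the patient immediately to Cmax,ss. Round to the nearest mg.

1875 mg

f = (1/2)^(104/27) ≈ 0.069259; accumulation ratio R = 1/(1−f) ≈ 1.07441.
Loading dose to hit Cmax,ss on first dose: D_load = D_maint·R ≈ 1745 × 1.07441 ≈ 1874.85 mg.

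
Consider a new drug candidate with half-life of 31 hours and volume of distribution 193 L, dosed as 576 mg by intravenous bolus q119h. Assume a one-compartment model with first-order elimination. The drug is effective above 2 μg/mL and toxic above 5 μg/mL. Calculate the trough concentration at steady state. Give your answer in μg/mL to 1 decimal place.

0.2 μg/mL

Over one 119-h interval, 119/31 ≈ 3.8387 half-lives elapse, leaving f ≈ 0.0699 of each dose.
Single-dose peak C₀ = D/Vd = 576/193 ≈ 2.984 μg/mL.
Steady-state trough Cmin,ss = C₀·f/(1−f) ≈ 2.984 × 0.0699/0.9301 ≈ 0.224 μg/mL.
Trough 0.2 μg/mL vs MEC 2 μg/mL: subtherapeutic.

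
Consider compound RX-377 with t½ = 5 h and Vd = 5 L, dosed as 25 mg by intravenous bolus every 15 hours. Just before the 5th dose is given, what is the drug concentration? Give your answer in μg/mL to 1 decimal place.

0.7 μg/mL

f = (1/2)^(τ/t½) = (1/2)^(15/5) ≈ 0.1250.
C₀ = D/Vd = 25/5 ≈ 5.000 μg/mL.
Before the 5th dose, 4 doses have been given. Superposition: Cmin = C₀·(f + f² + … + f^4).
≈ 5.000 × (0.1250 + 0.0156 + 0.0020 + 0.0002) ≈ 5.000 × 0.1428 ≈ 0.714 μg/mL.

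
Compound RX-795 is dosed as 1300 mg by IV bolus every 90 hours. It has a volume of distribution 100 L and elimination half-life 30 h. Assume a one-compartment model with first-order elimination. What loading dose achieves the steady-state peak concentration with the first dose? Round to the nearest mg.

f = (1/2)^(90/30) ≈ 0.125000; accumulation ratio R = 1/(1−f) ≈ 1.14286.
Loading dose to hit Cmax,ss on first dose: D_load = D_maint·R ≈ 1300 × 1.14286 ≈ 1485.72 mg.

1486 mg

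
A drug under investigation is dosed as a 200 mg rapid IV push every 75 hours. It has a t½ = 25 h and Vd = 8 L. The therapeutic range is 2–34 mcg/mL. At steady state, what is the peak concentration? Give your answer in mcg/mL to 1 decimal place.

The dosing interval is 3 half-lives, so f = 2^(−3) = 0.125.
Accumulation ratio R = 1/(1 − f) = 1/0.875 = 8/7.
Single-dose peak C₀ = D/Vd = 200/8 = 25 mcg/mL.
Steady-state peak Cmax,ss = C₀·R = 25 × 8/7 ≈ 28.571 mcg/mL.
Peak 28.6 mcg/mL vs MTC 34 mcg/mL: below toxic threshold.

28.6 mcg/mL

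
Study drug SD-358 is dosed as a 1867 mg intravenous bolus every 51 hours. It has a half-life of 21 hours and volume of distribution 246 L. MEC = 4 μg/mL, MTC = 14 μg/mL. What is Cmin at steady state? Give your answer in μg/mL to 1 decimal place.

1.7 μg/mL

k = ln2/t½ = ln2/21 ≈ 0.033007 h⁻¹; fraction remaining f = e^(−kτ) = e^(−0.033007×51) ≈ 0.1857.
Single-dose peak C₀ = D/Vd = 1867/246 ≈ 7.589 μg/mL.
Steady-state trough Cmin,ss = C₀·f/(1−f) ≈ 7.589 × 0.1857/0.8143 ≈ 1.731 μg/mL.
Trough 1.7 μg/mL vs MEC 4 μg/mL: subtherapeutic.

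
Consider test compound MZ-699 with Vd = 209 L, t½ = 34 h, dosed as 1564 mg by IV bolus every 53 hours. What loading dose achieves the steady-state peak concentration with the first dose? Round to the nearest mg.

2368 mg

f = (1/2)^(53/34) ≈ 0.339428; accumulation ratio R = 1/(1−f) ≈ 1.51384.
Loading dose to hit Cmax,ss on first dose: D_load = D_maint·R ≈ 1564 × 1.51384 ≈ 2367.65 mg.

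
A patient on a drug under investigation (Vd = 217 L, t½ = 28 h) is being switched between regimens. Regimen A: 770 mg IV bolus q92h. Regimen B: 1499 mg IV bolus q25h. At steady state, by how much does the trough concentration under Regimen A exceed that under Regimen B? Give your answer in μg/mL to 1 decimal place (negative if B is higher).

Regimen A: f = (1/2)^(92/28) ≈ 0.1025; Cmin,ss = (770/217)·f/(1−f) ≈ 0.405 μg/mL.
Regimen B: f = (1/2)^(25/28) ≈ 0.5385; Cmin,ss = (1499/217)·f/(1−f) ≈ 8.060 μg/mL.
Difference ≈ 0.405 − 8.060 ≈ -7.655 μg/mL.

-7.7 μg/mL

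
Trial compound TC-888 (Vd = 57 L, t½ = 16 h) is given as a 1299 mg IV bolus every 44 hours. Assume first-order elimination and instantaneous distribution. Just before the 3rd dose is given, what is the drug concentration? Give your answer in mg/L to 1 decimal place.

3.9 mg/L

f = (1/2)^(τ/t½) = (1/2)^(44/16) ≈ 0.1487.
C₀ = D/Vd = 1299/57 ≈ 22.789 mg/L.
Before the 3rd dose, 2 doses have been given. Superposition: Cmin = C₀·(f + f²).
≈ 22.789 × (0.1487 + 0.0221) ≈ 22.789 × 0.1708 ≈ 3.892 mg/L.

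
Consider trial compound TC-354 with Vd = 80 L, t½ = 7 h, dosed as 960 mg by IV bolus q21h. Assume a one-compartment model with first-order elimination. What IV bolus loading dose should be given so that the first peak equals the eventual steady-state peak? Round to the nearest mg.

1097 mg

f = (1/2)^(21/7) ≈ 0.125000; accumulation ratio R = 1/(1−f) ≈ 1.14286.
Loading dose to hit Cmax,ss on first dose: D_load = D_maint·R ≈ 960 × 1.14286 ≈ 1097.15 mg.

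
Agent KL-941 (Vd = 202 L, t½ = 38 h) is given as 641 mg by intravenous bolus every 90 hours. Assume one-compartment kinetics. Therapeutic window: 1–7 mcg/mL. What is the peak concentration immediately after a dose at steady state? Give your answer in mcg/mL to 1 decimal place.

τ/t½ = 90/38 ≈ 2.3684, so fraction remaining f = (1/2)^(90/38) ≈ 0.1937.
At steady state, accumulation factor R = 1/(1 − e^(−kτ)) ≈ 1.2402.
Each bolus raises the concentration by D/Vd = 641/202 ≈ 3.173 mcg/mL.
Steady-state peak Cmax,ss = C₀·R ≈ 3.173 × 1.2402 ≈ 3.935 mcg/mL.
Peak 3.9 mcg/mL vs MTC 7 mcg/mL: below toxic threshold.

3.9 mcg/mL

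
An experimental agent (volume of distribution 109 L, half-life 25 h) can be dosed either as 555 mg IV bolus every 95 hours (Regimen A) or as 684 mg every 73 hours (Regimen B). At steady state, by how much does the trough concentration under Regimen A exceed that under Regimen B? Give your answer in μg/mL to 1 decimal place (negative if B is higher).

-0.6 μg/mL

Regimen A: f = (1/2)^(95/25) ≈ 0.0718; Cmin,ss = (555/109)·f/(1−f) ≈ 0.394 μg/mL.
Regimen B: f = (1/2)^(73/25) ≈ 0.1321; Cmin,ss = (684/109)·f/(1−f) ≈ 0.955 μg/mL.
Difference ≈ 0.394 − 0.955 ≈ -0.561 μg/mL.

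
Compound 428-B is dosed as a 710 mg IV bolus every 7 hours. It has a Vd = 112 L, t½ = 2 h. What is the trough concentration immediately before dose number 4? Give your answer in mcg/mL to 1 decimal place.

f = (1/2)^(τ/t½) = (1/2)^(7/2) ≈ 0.0884.
C₀ = D/Vd = 710/112 ≈ 6.339 mcg/mL.
Before the 4th dose, 3 doses have been given. Superposition: Cmin = C₀·(f + f² + … + f^3).
≈ 6.339 × (0.0884 + 0.0078 + 0.0007) ≈ 6.339 × 0.0969 ≈ 0.614 mcg/mL.

0.6 mcg/mL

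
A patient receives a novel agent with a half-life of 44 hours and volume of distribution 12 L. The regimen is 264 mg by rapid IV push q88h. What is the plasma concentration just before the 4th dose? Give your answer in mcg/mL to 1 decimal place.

f = (1/2)^(τ/t½) = (1/2)^(88/44) ≈ 0.2500.
C₀ = D/Vd = 264/12 ≈ 22.000 mcg/mL.
Before the 4th dose, 3 doses have been given. Superposition: Cmin = C₀·(f + f² + … + f^3).
≈ 22.000 × (0.2500 + 0.0625 + 0.0156) ≈ 22.000 × 0.3281 ≈ 7.218 mcg/mL.

7.2 mcg/mL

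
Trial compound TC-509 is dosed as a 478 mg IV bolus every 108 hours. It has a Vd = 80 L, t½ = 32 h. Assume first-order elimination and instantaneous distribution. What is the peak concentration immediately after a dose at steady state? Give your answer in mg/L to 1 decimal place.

k = ln2/t½ = ln2/32 ≈ 0.021661 h⁻¹; fraction remaining f = e^(−kτ) = e^(−0.021661×108) ≈ 0.0964.
Accumulation ratio R = 1/(1 − f) ≈ 1/0.9036 ≈ 1.1067.
Each bolus raises the concentration by D/Vd = 478/80 ≈ 5.975 mg/L.
Steady-state peak Cmax,ss = C₀·R ≈ 5.975 × 1.1067 ≈ 6.613 mg/L.

6.6 mg/L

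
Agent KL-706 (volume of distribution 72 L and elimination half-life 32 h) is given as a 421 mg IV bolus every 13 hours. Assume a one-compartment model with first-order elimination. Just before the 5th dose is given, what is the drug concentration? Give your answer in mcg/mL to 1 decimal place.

12.1 mcg/mL

f = (1/2)^(τ/t½) = (1/2)^(13/32) ≈ 0.7546.
C₀ = D/Vd = 421/72 ≈ 5.847 mcg/mL.
Before the 5th dose, 4 doses have been given. Superposition: Cmin = C₀·(f + f² + … + f^4).
≈ 5.847 × (0.7546 + 0.5694 + 0.4297 + 0.3242) ≈ 5.847 × 2.0779 ≈ 12.149 mcg/mL.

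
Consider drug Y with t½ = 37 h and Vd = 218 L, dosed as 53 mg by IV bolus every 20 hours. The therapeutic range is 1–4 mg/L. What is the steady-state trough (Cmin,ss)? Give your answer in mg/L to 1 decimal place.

τ/t½ = 20/37 ≈ 0.54054, so fraction remaining f = (1/2)^(20/37) ≈ 0.6875.
Accumulation ratio R = 1/(1 − f) ≈ 1/0.3125 ≈ 3.2000.
Single-dose peak C₀ = D/Vd = 53/218 ≈ 0.243 mg/L.
Cmax,ss = C₀/(1 − f) ≈ 0.243/0.3125 ≈ 0.778 mg/L.
Steady-state trough Cmin,ss = Cmax,ss·f ≈ 0.778 × 0.6875 ≈ 0.535 mg/L.
Trough 0.5 mg/L vs MEC 1 mg/L: subtherapeutic.

0.5 mg/L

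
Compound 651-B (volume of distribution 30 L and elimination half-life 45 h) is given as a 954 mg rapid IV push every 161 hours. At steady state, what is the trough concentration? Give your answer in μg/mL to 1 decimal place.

Over one 161-h interval, 161/45 ≈ 3.5778 half-lives elapse, leaving f ≈ 0.0837 of each dose.
Accumulation ratio R = 1/(1 − f) ≈ 1/0.9163 ≈ 1.0913.
Single-dose peak C₀ = D/Vd = 954/30 ≈ 31.800 μg/mL.
Steady-state peak Cmax,ss = C₀·R ≈ 31.800 × 1.0913 ≈ 34.703 μg/mL.
One interval later, Cmin,ss = Cmax,ss·e^(−kτ) ≈ 34.703 × 0.0837 ≈ 2.905 μg/mL.

2.9 μg/mL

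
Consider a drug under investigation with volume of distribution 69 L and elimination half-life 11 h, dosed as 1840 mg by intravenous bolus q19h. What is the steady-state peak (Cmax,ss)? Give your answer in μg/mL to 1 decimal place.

38.2 μg/mL

k = ln2/t½ = ln2/11 ≈ 0.063013 h⁻¹; fraction remaining f = e^(−kτ) = e^(−0.063013×19) ≈ 0.3020.
At steady state, accumulation factor R = 1/(1 − e^(−kτ)) ≈ 1.4327.
Single-dose peak C₀ = D/Vd = 1840/69 ≈ 26.667 μg/mL.
Steady-state peak Cmax,ss = C₀·R ≈ 26.667 × 1.4327 ≈ 38.206 μg/mL.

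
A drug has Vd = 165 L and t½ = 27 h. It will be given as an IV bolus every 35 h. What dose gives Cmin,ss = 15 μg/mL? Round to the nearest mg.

τ/t½ = 35/27 ≈ 1.2963, so f = (1/2)^(35/27) ≈ 0.407170.
Cmin,ss = (D/Vd)·f/(1−f), so D = Cmin,ss·Vd·(1−f)/f.
D = 15 × 165 × (1−f)/f ≈ 15 × 165 × 1.45598 ≈ 3603.55 mg.

3604 mg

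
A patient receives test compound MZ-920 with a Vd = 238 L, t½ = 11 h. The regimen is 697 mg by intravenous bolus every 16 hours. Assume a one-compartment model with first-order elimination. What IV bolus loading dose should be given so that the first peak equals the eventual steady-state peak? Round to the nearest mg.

f = (1/2)^(16/11) ≈ 0.364870; accumulation ratio R = 1/(1−f) ≈ 1.57448.
Loading dose to hit Cmax,ss on first dose: D_load = D_maint·R ≈ 697 × 1.57448 ≈ 1097.41 mg.

1097 mg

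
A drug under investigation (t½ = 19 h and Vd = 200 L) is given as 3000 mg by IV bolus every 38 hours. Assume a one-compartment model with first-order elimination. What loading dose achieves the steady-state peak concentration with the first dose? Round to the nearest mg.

4000 mg

f = (1/2)^(38/19) ≈ 0.250000; accumulation ratio R = 1/(1−f) ≈ 1.33333.
Loading dose to hit Cmax,ss on first dose: D_load = D_maint·R ≈ 3000 × 1.33333 ≈ 3999.99 mg.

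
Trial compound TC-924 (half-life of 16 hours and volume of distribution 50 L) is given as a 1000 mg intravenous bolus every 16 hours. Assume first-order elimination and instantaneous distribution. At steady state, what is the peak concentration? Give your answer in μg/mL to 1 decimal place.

The dosing interval is 1 half-life, so f = 2^(−1) = 0.5.
At steady state, R = 1/(1 − 0.5) = 2/1.
Single-dose peak C₀ = D/Vd = 1000/50 = 20 μg/mL.
Steady-state peak Cmax,ss = C₀·R = 20 × 2/1 ≈ 40.000 μg/mL.

40.0 μg/mL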